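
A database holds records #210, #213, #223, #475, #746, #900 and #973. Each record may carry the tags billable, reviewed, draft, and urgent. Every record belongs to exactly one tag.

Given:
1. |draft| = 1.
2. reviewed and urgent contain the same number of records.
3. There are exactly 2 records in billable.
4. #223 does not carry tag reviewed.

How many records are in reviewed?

2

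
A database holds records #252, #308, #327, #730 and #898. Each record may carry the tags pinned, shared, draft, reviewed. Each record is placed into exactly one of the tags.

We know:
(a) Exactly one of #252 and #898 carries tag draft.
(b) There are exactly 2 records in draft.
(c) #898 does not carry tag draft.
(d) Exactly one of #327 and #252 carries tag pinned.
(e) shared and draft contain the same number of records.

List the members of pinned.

pinned = {#327}

From (c): #898 ∉ draft.
(a) (exactly one): #252 ∈ draft.
(d) (exactly one): #327 ∈ pinned.
Suppose #308 ∈ pinned: no assignment then satisfies all the clues, so #308 ∉ pinned.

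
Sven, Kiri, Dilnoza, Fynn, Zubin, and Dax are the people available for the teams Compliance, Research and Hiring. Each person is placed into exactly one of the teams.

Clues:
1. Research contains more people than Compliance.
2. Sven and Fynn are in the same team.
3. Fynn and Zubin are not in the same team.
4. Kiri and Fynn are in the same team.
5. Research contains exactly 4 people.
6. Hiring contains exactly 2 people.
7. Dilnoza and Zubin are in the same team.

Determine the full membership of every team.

Compliance = {}; Research = {Dax, Fynn, Kiri, Sven}; Hiring = {Dilnoza, Zubin}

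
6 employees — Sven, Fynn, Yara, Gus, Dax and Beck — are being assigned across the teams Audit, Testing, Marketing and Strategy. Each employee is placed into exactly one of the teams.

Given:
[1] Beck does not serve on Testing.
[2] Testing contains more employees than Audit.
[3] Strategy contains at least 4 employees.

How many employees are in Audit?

From (1): Beck ∉ Testing.
Suppose Sven ∈ Audit: no assignment then satisfies all the clues, so Sven ∉ Audit.

0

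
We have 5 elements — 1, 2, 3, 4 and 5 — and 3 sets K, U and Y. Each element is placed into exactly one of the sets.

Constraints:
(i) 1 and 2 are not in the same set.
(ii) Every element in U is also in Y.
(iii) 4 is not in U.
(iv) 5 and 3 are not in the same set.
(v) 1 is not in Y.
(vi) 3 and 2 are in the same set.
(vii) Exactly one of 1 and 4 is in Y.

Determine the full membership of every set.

K = {1, 5}; U = {}; Y = {2, 3, 4}

From (iii): 4 ∉ U.
From (v): 1 ∉ Y.
(ii) contrapositive: 1 ∉ U.
(vii) (exactly one): 4 ∈ Y.
Only one set left: 1 ∈ K.
(i): 2 ∉ K.
(vi): 3 matches 2: 3 ∉ K.
Suppose 2 ∈ U: no assignment then satisfies all the clues, so 2 ∉ U.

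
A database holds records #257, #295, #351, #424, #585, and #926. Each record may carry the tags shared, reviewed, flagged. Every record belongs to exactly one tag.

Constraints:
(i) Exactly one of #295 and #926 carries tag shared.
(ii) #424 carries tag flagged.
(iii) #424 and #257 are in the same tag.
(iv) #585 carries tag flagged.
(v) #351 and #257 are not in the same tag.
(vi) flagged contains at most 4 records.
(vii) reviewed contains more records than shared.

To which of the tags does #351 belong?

#351: reviewed

From (ii): #424 ∈ flagged.
From (iv): #585 ∈ flagged.
(iii): #257 matches #424: #257 ∉ shared.
(iii): #257 matches #424: #257 ∉ reviewed.
(iii): #257 matches #424: #257 ∈ flagged.
(v): #351 ∉ flagged.
Suppose #351 ∈ shared: no assignment then satisfies all the clues, so #351 ∉ shared.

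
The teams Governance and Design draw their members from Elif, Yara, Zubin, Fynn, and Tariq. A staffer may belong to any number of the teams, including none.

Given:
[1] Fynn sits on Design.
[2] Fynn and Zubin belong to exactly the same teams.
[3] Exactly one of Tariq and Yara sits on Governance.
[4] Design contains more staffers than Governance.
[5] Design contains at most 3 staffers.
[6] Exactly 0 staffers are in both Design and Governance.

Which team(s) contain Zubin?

From (1): Fynn ∈ Design.
(2): Zubin matches Fynn: Zubin ∈ Design.
Suppose Zubin ∈ Governance: no assignment then satisfies all the clues, so Zubin ∉ Governance.

Zubin: Design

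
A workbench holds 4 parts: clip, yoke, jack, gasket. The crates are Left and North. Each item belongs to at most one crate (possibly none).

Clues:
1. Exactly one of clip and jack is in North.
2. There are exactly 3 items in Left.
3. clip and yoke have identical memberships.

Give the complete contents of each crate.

Left = {clip, gasket, yoke}; North = {jack}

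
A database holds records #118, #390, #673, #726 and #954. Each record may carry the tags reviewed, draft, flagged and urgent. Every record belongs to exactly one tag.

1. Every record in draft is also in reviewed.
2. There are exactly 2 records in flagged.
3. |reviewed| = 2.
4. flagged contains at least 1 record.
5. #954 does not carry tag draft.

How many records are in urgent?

1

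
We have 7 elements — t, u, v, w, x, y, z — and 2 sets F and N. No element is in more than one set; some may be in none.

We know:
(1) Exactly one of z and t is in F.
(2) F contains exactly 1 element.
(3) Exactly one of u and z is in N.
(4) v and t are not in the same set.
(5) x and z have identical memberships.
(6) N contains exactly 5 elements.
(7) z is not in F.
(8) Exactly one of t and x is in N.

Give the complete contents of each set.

F = {t}; N = {v, w, x, y, z}

From (7): z ∉ F.
(1) (exactly one): t ∈ F.
(2): F already has 1, so the rest are out.
(8) (exactly one): x ∈ N.
(5): z matches x: z ∈ N.
(3) (exactly one): u ∉ N.
(6): only 5 candidates remain for N, so all are in.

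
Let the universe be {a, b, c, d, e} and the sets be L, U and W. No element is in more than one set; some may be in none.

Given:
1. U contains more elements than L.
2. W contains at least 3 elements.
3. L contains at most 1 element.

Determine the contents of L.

L = {}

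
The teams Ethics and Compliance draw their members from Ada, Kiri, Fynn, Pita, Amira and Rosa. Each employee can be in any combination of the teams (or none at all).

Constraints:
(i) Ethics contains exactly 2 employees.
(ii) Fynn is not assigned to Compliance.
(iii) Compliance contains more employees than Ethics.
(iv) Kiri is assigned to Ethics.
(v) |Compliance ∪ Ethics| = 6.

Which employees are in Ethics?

Ethics = {Fynn, Kiri}

From (ii): Fynn ∉ Compliance.
From (iv): Kiri ∈ Ethics.
Suppose Ada ∈ Ethics: no assignment then satisfies all the clues, so Ada ∉ Ethics.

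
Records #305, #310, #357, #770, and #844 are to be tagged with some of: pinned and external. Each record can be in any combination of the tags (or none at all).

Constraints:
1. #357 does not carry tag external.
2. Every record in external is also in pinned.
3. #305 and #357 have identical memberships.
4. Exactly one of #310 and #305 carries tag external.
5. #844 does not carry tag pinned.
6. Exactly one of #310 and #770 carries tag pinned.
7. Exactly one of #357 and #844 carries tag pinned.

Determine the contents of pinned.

pinned = {#305, #310, #357}

From (1): #357 ∉ external.
From (5): #844 ∉ pinned.
(2) contrapositive: #844 ∉ external.
(3): #305 matches #357: #305 ∉ external.
(4) (exactly one): #310 ∈ external.
(7) (exactly one): #357 ∈ pinned.
(2) with #310 ∈ external: #310 ∈ pinned.
(3): #305 matches #357: #305 ∈ pinned.
(6) (exactly one): #770 ∉ pinned.
(2) contrapositive: #770 ∉ external.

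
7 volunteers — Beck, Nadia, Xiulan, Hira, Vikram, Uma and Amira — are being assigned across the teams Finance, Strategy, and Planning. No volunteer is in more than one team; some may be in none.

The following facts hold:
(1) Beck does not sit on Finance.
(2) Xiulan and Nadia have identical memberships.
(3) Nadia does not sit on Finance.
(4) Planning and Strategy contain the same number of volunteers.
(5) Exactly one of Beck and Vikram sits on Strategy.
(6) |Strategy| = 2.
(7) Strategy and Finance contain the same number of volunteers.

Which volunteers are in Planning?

From (1): Beck ∉ Finance.
From (3): Nadia ∉ Finance.
(2): Xiulan matches Nadia: Xiulan ∉ Finance.
Suppose Beck ∈ Planning: no assignment then satisfies all the clues, so Beck ∉ Planning.

Planning = {Nadia, Xiulan}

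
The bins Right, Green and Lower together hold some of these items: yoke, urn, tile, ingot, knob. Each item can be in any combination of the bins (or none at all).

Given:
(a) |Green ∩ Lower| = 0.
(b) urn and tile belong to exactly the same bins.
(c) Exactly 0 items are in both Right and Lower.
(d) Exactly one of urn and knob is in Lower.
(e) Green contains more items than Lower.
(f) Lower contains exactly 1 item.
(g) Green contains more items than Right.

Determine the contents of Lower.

Lower = {knob}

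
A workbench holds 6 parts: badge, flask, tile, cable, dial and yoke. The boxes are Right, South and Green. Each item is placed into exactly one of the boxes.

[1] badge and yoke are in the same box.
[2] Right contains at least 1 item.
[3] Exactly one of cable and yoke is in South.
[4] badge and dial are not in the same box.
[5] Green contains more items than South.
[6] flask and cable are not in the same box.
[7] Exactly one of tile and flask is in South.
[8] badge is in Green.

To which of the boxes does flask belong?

flask: Green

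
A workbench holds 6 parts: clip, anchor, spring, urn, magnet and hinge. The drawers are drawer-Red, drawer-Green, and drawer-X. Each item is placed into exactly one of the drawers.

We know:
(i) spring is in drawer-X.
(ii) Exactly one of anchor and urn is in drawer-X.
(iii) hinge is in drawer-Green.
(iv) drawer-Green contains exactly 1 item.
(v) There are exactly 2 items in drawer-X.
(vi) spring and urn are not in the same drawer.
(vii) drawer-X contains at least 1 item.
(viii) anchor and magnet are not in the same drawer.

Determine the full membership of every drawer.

From (i): spring ∈ drawer-X.
From (iii): hinge ∈ drawer-Green.
(iv): drawer-Green already has 1, so the rest are out.
(vi): urn ∉ drawer-X.
Only one drawer left: urn ∈ drawer-Red.
(ii) (exactly one): anchor ∈ drawer-X.
(v): drawer-X already has 2, so the rest are out.
Only one drawer left: clip ∈ drawer-Red.
Only one drawer left: magnet ∈ drawer-Red.

drawer-Red = {clip, magnet, urn}; drawer-Green = {hinge}; drawer-X = {anchor, spring}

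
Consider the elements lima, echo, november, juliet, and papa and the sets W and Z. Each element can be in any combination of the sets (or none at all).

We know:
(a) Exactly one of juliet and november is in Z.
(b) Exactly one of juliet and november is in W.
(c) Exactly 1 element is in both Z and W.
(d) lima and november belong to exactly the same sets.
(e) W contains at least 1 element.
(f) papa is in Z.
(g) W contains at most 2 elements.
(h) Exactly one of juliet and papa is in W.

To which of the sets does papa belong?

papa: Z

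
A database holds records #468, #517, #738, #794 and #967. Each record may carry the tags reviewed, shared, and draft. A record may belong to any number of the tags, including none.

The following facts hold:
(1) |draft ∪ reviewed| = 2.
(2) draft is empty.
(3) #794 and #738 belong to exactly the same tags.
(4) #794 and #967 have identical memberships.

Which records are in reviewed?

(2): draft already has 0, so the rest are out.
Suppose #468 ∉ reviewed: no assignment then satisfies all the clues, so #468 ∈ reviewed.

reviewed = {#468, #517}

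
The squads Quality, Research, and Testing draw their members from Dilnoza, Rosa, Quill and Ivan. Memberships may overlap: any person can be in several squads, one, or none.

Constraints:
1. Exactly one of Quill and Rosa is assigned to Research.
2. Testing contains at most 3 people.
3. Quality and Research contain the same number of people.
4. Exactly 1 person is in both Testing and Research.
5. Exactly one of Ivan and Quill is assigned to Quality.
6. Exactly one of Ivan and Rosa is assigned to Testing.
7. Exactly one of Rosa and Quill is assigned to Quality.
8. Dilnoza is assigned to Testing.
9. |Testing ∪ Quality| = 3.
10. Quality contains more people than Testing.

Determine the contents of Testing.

Testing = {Dilnoza, Rosa}

From (8): Dilnoza ∈ Testing.
Suppose Rosa ∉ Testing: no assignment then satisfies all the clues, so Rosa ∈ Testing.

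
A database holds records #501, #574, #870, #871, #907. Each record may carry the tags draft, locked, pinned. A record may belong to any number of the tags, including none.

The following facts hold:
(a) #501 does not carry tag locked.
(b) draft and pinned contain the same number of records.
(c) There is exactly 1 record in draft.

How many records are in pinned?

1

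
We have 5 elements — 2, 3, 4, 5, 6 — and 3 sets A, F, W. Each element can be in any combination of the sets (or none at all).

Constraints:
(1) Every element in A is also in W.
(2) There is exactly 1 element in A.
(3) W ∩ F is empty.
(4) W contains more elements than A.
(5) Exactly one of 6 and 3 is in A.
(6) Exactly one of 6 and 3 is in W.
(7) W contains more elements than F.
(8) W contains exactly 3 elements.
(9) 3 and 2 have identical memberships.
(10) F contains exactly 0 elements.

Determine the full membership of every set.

A = {6}; F = {}; W = {4, 5, 6}

(10): F already has 0, so the rest are out.
Suppose 2 ∈ A: no assignment then satisfies all the clues, so 2 ∉ A.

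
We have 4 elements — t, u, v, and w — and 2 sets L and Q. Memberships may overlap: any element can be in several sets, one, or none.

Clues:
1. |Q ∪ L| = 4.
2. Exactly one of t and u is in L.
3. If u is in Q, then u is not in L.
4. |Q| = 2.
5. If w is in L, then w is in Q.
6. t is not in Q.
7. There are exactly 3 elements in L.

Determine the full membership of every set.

L = {t, v, w}; Q = {u, w}

From (6): t ∉ Q.
Suppose t ∉ L: no assignment then satisfies all the clues, so t ∈ L.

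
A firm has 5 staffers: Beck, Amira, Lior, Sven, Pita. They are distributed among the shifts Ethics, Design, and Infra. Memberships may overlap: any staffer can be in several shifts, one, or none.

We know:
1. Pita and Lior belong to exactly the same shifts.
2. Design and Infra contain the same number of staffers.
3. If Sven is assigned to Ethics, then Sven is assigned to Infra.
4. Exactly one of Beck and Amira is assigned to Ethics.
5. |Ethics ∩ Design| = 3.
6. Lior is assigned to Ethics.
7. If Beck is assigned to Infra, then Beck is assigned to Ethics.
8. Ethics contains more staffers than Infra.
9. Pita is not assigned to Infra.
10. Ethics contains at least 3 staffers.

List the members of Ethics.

Ethics = {Beck, Lior, Pita, Sven}

From (6): Lior ∈ Ethics.
From (9): Pita ∉ Infra.
(1): Pita matches Lior: Pita ∈ Ethics.
(1): Lior matches Pita: Lior ∉ Infra.
Suppose Beck ∉ Ethics: no assignment then satisfies all the clues, so Beck ∈ Ethics.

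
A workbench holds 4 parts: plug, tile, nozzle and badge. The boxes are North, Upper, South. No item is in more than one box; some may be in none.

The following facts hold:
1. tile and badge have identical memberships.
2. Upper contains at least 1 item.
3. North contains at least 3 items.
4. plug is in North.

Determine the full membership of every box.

North = {badge, plug, tile}; Upper = {nozzle}; South = {}

From (4): plug ∈ North.
Suppose tile ∉ North: no assignment then satisfies all the clues, so tile ∈ North.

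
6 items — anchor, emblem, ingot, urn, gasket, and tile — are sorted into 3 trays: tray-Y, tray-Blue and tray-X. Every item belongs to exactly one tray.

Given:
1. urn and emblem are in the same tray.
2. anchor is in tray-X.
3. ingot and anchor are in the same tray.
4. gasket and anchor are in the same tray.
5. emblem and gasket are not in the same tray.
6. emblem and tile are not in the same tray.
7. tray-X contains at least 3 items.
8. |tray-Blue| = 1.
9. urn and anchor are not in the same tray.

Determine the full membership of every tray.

tray-Y = {emblem, urn}; tray-Blue = {tile}; tray-X = {anchor, gasket, ingot}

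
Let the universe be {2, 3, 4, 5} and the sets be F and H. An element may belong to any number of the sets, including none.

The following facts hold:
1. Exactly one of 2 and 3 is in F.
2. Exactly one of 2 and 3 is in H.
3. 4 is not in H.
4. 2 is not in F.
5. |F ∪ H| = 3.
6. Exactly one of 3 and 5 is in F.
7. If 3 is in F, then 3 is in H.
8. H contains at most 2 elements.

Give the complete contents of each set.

F = {3, 4}; H = {3, 5}

From (3): 4 ∉ H.
From (4): 2 ∉ F.
(1) (exactly one): 3 ∈ F.
(6) (exactly one): 5 ∉ F.
(7): 3 ∈ H.
(2) (exactly one): 2 ∉ H.
Suppose 4 ∉ F: no assignment then satisfies all the clues, so 4 ∈ F.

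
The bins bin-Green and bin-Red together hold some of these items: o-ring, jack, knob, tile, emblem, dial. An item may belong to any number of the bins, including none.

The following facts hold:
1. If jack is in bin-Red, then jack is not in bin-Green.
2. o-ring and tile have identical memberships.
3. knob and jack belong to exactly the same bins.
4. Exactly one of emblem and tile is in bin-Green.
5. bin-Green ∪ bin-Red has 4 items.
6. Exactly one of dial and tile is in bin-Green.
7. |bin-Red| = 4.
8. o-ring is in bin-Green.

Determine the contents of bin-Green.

bin-Green = {o-ring, tile}

From (8): o-ring ∈ bin-Green.
(2): tile matches o-ring: tile ∈ bin-Green.
(4) (exactly one): emblem ∉ bin-Green.
(6) (exactly one): dial ∉ bin-Green.
Suppose jack ∈ bin-Green: no assignment then satisfies all the clues, so jack ∉ bin-Green.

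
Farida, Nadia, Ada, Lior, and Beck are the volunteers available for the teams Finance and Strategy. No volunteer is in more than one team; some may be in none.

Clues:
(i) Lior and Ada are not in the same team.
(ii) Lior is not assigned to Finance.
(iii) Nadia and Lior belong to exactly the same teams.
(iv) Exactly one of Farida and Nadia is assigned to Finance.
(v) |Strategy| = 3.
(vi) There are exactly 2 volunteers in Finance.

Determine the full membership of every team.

Finance = {Ada, Farida}; Strategy = {Beck, Lior, Nadia}

From (ii): Lior ∉ Finance.
(iii): Nadia matches Lior: Nadia ∉ Finance.
(iv) (exactly one): Farida ∈ Finance.
Suppose Nadia ∉ Strategy: no assignment then satisfies all the clues, so Nadia ∈ Strategy.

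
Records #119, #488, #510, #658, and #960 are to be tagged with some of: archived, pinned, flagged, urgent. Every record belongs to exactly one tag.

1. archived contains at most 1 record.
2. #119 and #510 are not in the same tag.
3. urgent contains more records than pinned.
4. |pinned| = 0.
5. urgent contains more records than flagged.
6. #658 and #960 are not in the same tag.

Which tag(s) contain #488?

#488: urgent

(4): pinned already has 0, so the rest are out.
Suppose #488 ∈ archived: no assignment then satisfies all the clues, so #488 ∉ archived.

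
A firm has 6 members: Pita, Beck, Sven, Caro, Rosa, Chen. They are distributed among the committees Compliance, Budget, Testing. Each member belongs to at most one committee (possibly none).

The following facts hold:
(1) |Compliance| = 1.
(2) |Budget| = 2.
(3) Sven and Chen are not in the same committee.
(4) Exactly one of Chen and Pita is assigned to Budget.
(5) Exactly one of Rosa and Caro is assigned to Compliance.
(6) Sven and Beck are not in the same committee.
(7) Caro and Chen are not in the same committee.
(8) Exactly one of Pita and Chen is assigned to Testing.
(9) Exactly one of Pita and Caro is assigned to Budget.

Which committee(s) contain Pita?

Pita: Budget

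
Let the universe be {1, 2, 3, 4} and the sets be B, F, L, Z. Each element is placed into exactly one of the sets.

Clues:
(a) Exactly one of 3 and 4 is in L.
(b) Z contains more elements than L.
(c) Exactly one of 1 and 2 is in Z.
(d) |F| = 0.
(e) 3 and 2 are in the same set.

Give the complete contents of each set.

B = {1}; F = {}; L = {4}; Z = {2, 3}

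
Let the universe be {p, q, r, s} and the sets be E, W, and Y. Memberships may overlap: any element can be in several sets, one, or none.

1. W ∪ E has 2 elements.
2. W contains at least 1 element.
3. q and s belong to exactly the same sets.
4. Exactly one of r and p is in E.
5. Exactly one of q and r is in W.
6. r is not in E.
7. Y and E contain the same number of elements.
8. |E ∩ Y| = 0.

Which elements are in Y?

Y = {r}

From (6): r ∉ E.
(4) (exactly one): p ∈ E.
Suppose p ∈ Y: no assignment then satisfies all the clues, so p ∉ Y.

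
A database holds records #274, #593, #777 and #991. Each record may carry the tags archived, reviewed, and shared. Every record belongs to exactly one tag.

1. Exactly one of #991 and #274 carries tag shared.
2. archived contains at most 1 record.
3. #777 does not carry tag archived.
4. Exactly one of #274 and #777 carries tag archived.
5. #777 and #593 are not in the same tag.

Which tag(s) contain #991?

From (3): #777 ∉ archived.
(4) (exactly one): #274 ∈ archived.
(1) (exactly one): #991 ∈ shared.
(2): archived already has 1, so the rest are out.

#991: shared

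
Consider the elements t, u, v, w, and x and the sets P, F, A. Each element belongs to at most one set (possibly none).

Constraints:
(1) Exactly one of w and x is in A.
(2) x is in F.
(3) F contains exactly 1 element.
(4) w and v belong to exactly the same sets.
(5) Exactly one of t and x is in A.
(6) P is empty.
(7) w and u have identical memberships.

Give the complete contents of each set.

P = {}; F = {x}; A = {t, u, v, w}

From (2): x ∈ F.
(1) (exactly one): w ∈ A.
(3): F already has 1, so the rest are out.
(4): v matches w: v ∉ P.
(4): v matches w: v ∈ A.
(5) (exactly one): t ∈ A.
(6): P already has 0, so the rest are out.
(7): u matches w: u ∈ A.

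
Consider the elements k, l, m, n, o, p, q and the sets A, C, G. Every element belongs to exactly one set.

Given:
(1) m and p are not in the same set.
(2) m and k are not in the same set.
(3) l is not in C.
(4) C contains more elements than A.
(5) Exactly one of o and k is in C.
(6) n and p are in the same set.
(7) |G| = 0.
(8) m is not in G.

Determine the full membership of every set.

A = {l, m, o}; C = {k, n, p, q}; G = {}

From (3): l ∉ C.
From (8): m ∉ G.
(7): G already has 0, so the rest are out.
Only one set left: l ∈ A.
Suppose k ∈ A: no assignment then satisfies all the clues, so k ∉ A.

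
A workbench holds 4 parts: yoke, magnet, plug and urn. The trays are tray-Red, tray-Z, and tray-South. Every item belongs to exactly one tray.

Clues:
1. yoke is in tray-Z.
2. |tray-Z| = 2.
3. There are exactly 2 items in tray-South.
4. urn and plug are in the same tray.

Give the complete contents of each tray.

tray-Red = {}; tray-Z = {magnet, yoke}; tray-South = {plug, urn}

From (1): yoke ∈ tray-Z.
Suppose magnet ∈ tray-Red: no assignment then satisfies all the clues, so magnet ∉ tray-Red.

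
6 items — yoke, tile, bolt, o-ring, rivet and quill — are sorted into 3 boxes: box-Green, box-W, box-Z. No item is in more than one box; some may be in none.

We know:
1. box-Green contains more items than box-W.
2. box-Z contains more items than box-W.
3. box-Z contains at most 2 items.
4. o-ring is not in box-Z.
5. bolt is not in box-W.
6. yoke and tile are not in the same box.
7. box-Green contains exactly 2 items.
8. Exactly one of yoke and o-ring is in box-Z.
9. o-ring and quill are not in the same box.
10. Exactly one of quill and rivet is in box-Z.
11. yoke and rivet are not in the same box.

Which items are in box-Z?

box-Z = {quill, yoke}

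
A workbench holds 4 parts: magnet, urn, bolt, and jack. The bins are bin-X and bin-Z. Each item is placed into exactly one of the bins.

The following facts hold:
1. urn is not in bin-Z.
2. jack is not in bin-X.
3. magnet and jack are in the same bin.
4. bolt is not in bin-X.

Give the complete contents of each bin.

bin-X = {urn}; bin-Z = {bolt, jack, magnet}

From (1): urn ∉ bin-Z.
From (2): jack ∉ bin-X.
From (4): bolt ∉ bin-X.
(3): magnet matches jack: magnet ∉ bin-X.
Only one bin left: magnet ∈ bin-Z.
Only one bin left: urn ∈ bin-X.
Only one bin left: bolt ∈ bin-Z.
Only one bin left: jack ∈ bin-Z.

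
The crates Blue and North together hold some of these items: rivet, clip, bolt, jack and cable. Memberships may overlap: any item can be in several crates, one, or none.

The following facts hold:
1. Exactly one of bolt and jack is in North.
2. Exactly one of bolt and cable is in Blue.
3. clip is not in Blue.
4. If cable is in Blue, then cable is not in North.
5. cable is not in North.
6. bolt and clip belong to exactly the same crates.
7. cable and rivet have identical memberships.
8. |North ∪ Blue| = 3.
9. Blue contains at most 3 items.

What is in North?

From (3): clip ∉ Blue.
From (5): cable ∉ North.
(6): bolt matches clip: bolt ∉ Blue.
(7): rivet matches cable: rivet ∉ North.
(2) (exactly one): cable ∈ Blue.
(7): rivet matches cable: rivet ∈ Blue.
Suppose clip ∈ North: no assignment then satisfies all the clues, so clip ∉ North.

North = {jack}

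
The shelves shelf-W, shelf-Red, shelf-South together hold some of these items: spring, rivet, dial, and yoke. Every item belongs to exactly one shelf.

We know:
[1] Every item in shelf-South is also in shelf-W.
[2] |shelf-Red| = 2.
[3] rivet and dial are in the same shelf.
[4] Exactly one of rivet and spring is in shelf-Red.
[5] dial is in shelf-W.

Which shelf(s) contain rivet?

rivet: shelf-W

From (5): dial ∈ shelf-W.
(3): rivet matches dial: rivet ∈ shelf-W.
(4) (exactly one): spring ∈ shelf-Red.
(2): only 2 candidates remain for shelf-Red, so all are in.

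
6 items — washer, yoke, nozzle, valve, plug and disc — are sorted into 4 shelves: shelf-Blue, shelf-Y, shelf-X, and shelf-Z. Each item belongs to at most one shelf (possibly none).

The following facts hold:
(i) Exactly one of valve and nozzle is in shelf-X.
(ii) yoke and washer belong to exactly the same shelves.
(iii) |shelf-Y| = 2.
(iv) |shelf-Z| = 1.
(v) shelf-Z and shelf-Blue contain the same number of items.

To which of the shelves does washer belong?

washer: shelf-Y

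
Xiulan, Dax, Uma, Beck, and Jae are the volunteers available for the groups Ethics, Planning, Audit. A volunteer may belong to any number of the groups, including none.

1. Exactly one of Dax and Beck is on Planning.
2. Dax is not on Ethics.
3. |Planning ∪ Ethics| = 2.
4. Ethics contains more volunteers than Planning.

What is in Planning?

Planning = {Beck}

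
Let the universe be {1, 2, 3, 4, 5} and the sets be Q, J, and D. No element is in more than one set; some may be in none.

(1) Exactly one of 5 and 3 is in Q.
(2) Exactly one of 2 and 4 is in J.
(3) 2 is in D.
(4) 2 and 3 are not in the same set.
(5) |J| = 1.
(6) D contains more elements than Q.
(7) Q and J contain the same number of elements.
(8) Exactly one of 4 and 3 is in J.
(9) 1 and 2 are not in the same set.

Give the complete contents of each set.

Q = {3}; J = {4}; D = {2, 5}

From (3): 2 ∈ D.
(2) (exactly one): 4 ∈ J.
(4): 3 ∉ D.
(5): J already has 1, so the rest are out.
(9): 1 ∉ D.
Suppose 1 ∈ Q: no assignment then satisfies all the clues, so 1 ∉ Q.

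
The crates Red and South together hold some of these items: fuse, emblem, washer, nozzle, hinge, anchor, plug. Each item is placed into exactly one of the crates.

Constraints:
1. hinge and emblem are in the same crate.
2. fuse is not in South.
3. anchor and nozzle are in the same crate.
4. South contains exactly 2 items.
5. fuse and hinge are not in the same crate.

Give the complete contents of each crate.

From (2): fuse ∉ South.
Only one crate left: fuse ∈ Red.
(5): hinge ∉ Red.
Only one crate left: hinge ∈ South.
(1): emblem matches hinge: emblem ∉ Red.
(1): emblem matches hinge: emblem ∈ South.
(4): South already has 2, so the rest are out.
Only one crate left: washer ∈ Red.
Only one crate left: nozzle ∈ Red.
Only one crate left: anchor ∈ Red.
Only one crate left: plug ∈ Red.

Red = {anchor, fuse, nozzle, plug, washer}; South = {emblem, hinge}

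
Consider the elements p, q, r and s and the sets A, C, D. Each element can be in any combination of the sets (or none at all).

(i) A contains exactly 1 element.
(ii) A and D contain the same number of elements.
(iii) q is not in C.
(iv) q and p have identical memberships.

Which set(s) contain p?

p: none

From (iii): q ∉ C.
(iv): p matches q: p ∉ C.
Suppose p ∈ A: no assignment then satisfies all the clues, so p ∉ A.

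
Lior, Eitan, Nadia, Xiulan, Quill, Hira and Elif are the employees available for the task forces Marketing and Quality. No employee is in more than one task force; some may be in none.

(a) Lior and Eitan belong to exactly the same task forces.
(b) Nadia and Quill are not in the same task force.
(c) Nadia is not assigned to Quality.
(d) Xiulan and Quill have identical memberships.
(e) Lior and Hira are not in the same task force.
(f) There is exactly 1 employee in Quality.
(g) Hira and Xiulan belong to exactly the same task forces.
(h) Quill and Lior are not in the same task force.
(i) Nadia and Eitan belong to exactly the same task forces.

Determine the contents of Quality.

Quality = {Elif}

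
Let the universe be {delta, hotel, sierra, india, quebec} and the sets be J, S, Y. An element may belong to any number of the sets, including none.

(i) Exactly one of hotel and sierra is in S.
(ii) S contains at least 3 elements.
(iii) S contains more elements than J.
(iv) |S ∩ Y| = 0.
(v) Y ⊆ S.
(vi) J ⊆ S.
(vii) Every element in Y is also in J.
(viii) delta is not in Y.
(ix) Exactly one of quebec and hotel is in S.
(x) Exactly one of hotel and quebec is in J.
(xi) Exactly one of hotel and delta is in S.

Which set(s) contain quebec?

quebec: J, S

From (viii): delta ∉ Y.
Suppose quebec ∉ J: no assignment then satisfies all the clues, so quebec ∈ J.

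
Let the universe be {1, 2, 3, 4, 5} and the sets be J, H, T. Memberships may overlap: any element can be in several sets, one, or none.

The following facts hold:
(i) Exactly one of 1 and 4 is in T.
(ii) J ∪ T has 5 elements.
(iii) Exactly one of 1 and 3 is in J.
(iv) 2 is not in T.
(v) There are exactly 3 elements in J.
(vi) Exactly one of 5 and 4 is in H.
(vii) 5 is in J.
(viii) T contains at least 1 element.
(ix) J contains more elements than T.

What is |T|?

2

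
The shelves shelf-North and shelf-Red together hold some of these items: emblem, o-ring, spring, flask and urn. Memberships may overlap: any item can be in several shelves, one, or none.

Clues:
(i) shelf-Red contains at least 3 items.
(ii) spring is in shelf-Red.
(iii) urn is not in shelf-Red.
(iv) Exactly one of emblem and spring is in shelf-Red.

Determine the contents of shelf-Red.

shelf-Red = {flask, o-ring, spring}

From (ii): spring ∈ shelf-Red.
From (iii): urn ∉ shelf-Red.
(iv) (exactly one): emblem ∉ shelf-Red.
(i): only 3 candidates remain for shelf-Red, so all are in.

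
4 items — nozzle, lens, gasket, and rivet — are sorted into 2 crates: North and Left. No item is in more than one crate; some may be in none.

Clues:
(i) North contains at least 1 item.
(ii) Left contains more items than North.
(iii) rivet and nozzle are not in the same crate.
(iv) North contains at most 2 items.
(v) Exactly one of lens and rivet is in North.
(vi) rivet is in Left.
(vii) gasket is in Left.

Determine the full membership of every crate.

From (vi): rivet ∈ Left.
From (vii): gasket ∈ Left.
(iii): nozzle ∉ Left.
(v) (exactly one): lens ∈ North.
Suppose nozzle ∈ North: no assignment then satisfies all the clues, so nozzle ∉ North.

North = {lens}; Left = {gasket, rivet}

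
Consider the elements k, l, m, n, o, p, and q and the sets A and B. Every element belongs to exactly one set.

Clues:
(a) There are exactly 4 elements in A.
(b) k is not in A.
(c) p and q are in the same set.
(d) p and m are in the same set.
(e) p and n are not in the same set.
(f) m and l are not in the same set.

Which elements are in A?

From (b): k ∉ A.
Only one set left: k ∈ B.
Suppose l ∈ A: no assignment then satisfies all the clues, so l ∉ A.

A = {m, o, p, q}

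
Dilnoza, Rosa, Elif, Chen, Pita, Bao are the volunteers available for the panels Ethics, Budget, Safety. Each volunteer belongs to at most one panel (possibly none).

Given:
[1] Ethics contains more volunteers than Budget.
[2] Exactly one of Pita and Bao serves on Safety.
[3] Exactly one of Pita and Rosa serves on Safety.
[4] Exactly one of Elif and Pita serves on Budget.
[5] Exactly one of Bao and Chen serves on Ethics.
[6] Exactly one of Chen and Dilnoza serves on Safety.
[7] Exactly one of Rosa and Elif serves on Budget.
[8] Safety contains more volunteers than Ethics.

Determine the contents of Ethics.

Ethics = {Chen, Pita}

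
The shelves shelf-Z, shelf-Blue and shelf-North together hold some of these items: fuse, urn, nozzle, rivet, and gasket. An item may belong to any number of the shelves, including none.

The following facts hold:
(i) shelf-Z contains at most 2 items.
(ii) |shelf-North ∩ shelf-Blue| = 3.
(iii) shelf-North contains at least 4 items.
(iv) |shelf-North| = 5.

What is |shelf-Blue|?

3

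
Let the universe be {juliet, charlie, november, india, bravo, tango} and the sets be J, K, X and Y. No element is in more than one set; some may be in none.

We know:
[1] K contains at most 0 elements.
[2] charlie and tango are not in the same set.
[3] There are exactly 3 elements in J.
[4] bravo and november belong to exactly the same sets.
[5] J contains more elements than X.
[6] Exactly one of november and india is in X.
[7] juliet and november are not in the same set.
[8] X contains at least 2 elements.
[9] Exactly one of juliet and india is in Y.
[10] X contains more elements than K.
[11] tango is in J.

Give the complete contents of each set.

J = {bravo, november, tango}; K = {}; X = {charlie, india}; Y = {juliet}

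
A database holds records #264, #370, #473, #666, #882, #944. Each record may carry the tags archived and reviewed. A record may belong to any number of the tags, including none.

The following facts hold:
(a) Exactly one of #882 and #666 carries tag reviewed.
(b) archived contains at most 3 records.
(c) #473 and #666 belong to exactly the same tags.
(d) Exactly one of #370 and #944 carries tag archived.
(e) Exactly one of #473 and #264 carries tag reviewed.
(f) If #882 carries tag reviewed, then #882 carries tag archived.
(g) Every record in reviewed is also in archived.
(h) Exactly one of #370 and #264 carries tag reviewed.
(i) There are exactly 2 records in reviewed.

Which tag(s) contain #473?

#473: none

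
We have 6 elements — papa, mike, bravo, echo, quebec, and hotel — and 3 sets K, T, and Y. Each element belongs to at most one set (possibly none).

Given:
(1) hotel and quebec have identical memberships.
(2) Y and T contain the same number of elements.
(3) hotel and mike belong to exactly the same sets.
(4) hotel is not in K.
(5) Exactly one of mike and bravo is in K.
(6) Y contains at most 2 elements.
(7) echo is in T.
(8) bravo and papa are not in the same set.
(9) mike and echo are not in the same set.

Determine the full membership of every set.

K = {bravo}; T = {echo}; Y = {papa}

From (4): hotel ∉ K.
From (7): echo ∈ T.
(1): quebec matches hotel: quebec ∉ K.
(3): mike matches hotel: mike ∉ K.
(5) (exactly one): bravo ∈ K.
(8): papa ∉ K.
(9): mike ∉ T.
(3): hotel matches mike: hotel ∉ T.
(1): quebec matches hotel: quebec ∉ T.
Suppose papa ∈ T: no assignment then satisfies all the clues, so papa ∉ T.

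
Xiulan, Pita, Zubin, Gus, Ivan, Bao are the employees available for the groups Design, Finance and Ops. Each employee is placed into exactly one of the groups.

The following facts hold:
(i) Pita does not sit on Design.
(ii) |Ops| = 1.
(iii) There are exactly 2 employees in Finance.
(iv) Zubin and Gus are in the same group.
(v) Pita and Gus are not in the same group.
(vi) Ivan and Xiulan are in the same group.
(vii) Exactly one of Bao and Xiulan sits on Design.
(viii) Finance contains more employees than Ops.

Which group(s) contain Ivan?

Ivan: Finance

From (i): Pita ∉ Design.
Suppose Ivan ∈ Design: no assignment then satisfies all the clues, so Ivan ∉ Design.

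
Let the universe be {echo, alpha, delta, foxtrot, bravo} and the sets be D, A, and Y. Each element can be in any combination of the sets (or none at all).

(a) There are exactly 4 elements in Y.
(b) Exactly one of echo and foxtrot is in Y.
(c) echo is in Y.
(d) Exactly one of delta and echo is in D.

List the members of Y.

Y = {alpha, bravo, delta, echo}

From (c): echo ∈ Y.
(b) (exactly one): foxtrot ∉ Y.
(a): only 4 candidates remain for Y, so all are in.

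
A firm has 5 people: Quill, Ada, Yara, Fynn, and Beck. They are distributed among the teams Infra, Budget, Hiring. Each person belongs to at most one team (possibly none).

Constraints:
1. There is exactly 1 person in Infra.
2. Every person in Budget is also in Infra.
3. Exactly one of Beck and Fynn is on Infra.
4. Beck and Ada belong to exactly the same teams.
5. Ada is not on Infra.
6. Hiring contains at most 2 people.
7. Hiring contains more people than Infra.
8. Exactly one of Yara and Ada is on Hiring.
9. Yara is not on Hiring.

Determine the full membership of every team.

From (5): Ada ∉ Infra.
From (9): Yara ∉ Hiring.
(2) contrapositive: Ada ∉ Budget.
(4): Beck matches Ada: Beck ∉ Infra.
(4): Beck matches Ada: Beck ∉ Budget.
(8) (exactly one): Ada ∈ Hiring.
(3) (exactly one): Fynn ∈ Infra.
(4): Beck matches Ada: Beck ∈ Hiring.
(6): Hiring already has 2, so the rest are out.
(1): Infra already has 1, so the rest are out.
(2) contrapositive: Quill ∉ Budget.
(2) contrapositive: Yara ∉ Budget.

Infra = {Fynn}; Budget = {}; Hiring = {Ada, Beck}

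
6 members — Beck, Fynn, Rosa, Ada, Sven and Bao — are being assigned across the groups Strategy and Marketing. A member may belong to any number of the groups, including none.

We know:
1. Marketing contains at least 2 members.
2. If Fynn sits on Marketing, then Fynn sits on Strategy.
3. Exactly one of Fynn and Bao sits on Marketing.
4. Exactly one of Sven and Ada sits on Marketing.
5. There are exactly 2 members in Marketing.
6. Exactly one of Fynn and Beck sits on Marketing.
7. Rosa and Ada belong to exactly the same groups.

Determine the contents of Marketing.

Marketing = {Fynn, Sven}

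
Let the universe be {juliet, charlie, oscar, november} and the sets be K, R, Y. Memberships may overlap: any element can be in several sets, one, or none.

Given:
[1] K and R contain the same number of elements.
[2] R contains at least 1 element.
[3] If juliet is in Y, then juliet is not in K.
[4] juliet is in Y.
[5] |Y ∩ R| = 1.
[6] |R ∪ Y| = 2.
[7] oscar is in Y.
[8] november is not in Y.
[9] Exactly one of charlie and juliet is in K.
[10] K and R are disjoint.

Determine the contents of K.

K = {charlie}

From (4): juliet ∈ Y.
From (7): oscar ∈ Y.
From (8): november ∉ Y.
(3): juliet ∉ K.
(9) (exactly one): charlie ∈ K.
(10) (disjoint): charlie ∉ R.
Suppose oscar ∈ K: no assignment then satisfies all the clues, so oscar ∉ K.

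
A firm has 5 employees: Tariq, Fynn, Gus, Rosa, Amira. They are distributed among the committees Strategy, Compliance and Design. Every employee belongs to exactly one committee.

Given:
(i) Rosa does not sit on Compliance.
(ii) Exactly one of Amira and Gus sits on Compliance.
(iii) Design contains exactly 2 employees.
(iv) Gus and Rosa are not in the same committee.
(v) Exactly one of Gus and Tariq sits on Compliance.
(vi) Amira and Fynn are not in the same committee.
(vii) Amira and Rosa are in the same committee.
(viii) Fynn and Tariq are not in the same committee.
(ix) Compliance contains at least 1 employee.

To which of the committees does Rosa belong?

Rosa: Design

From (i): Rosa ∉ Compliance.
(vii): Amira matches Rosa: Amira ∉ Compliance.
(ii) (exactly one): Gus ∈ Compliance.
(v) (exactly one): Tariq ∉ Compliance.
Suppose Rosa ∈ Strategy: no assignment then satisfies all the clues, so Rosa ∉ Strategy.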